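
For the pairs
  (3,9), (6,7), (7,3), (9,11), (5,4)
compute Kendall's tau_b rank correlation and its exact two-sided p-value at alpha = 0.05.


Step 1: Enumerate the 10 unordered pairs (i,j) with i<j and classify each by sign(x_j-x_i) * sign(y_j-y_i).
  (1,2):dx=+3,dy=-2->D; (1,3):dx=+4,dy=-6->D; (1,4):dx=+6,dy=+2->C; (1,5):dx=+2,dy=-5->D
  (2,3):dx=+1,dy=-4->D; (2,4):dx=+3,dy=+4->C; (2,5):dx=-1,dy=-3->C; (3,4):dx=+2,dy=+8->C
  (3,5):dx=-2,dy=+1->D; (4,5):dx=-4,dy=-7->C
Step 2: C = 5, D = 5, total pairs = 10.
Step 3: tau = (C - D)/(n(n-1)/2) = (5 - 5)/10 = 0.000000.
Step 4: Exact two-sided p-value (enumerate n! = 120 permutations of y under H0): p = 1.000000.
Step 5: alpha = 0.05. fail to reject H0.

tau_b = 0.0000 (C=5, D=5), p = 1.000000, fail to reject H0.


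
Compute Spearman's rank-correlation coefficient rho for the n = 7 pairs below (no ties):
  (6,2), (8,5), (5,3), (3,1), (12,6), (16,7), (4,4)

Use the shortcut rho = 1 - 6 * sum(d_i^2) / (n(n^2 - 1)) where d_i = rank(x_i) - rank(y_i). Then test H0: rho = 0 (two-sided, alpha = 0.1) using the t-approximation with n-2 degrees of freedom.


Step 1: Rank x and y separately (midranks; no ties here).
rank(x): 6->4, 8->5, 5->3, 3->1, 12->6, 16->7, 4->2
rank(y): 2->2, 5->5, 3->3, 1->1, 6->6, 7->7, 4->4
Step 2: d_i = R_x(i) - R_y(i); compute d_i^2.
  (4-2)^2=4, (5-5)^2=0, (3-3)^2=0, (1-1)^2=0, (6-6)^2=0, (7-7)^2=0, (2-4)^2=4
sum(d^2) = 8.
Step 3: rho = 1 - 6*8 / (7*(7^2 - 1)) = 1 - 48/336 = 0.857143.
Step 4: Under H0, t = rho * sqrt((n-2)/(1-rho^2)) = 3.7210 ~ t(5).
Step 5: Two-sided p-value from the t-distribution with 5 df = 0.013697.
Step 6: alpha = 0.1. reject H0.

rho = 0.8571, p = 0.013697, reject H0 at alpha = 0.1.


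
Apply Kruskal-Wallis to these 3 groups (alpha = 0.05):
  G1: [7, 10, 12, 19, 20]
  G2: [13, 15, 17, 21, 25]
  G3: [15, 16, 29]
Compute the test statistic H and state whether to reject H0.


Step 1: Combine all N = 13 observations and assign midranks.
sorted (value, group, rank): (7,G1,1), (10,G1,2), (12,G1,3), (13,G2,4), (15,G2,5.5), (15,G3,5.5), (16,G3,7), (17,G2,8), (19,G1,9), (20,G1,10), (21,G2,11), (25,G2,12), (29,G3,13)
Step 2: Sum ranks within each group.
R_1 = 25 (n_1 = 5)
R_2 = 40.5 (n_2 = 5)
R_3 = 25.5 (n_3 = 3)
Step 3: H = 12/(N(N+1)) * sum(R_i^2/n_i) - 3(N+1)
     = 12/(13*14) * (25^2/5 + 40.5^2/5 + 25.5^2/3) - 3*14
     = 0.065934 * 669.8 - 42
     = 2.162637.
Step 4: Ties present; correction factor C = 1 - 6/(13^3 - 13) = 0.997253. Corrected H = 2.162637 / 0.997253 = 2.168595.
Step 5: Under H0, H ~ chi^2(2); p-value = 0.338139.
Step 6: alpha = 0.05. fail to reject H0.

H = 2.1686, df = 2, p = 0.338139, fail to reject H0.


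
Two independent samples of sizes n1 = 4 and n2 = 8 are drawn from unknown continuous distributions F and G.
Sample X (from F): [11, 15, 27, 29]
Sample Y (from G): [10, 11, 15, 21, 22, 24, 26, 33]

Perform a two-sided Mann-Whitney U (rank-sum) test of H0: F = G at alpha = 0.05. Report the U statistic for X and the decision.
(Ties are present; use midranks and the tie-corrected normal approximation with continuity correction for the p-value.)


Step 1: Combine and sort all 12 observations; assign midranks.
sorted (value, group): (10,Y), (11,X), (11,Y), (15,X), (15,Y), (21,Y), (22,Y), (24,Y), (26,Y), (27,X), (29,X), (33,Y)
ranks: 10->1, 11->2.5, 11->2.5, 15->4.5, 15->4.5, 21->6, 22->7, 24->8, 26->9, 27->10, 29->11, 33->12
Step 2: Rank sum for X: R1 = 2.5 + 4.5 + 10 + 11 = 28.
Step 3: U_X = R1 - n1(n1+1)/2 = 28 - 4*5/2 = 28 - 10 = 18.
       U_Y = n1*n2 - U_X = 32 - 18 = 14.
Step 4: Ties are present, so use the tie-corrected normal approximation (with continuity correction) for the p-value.
Step 5: p-value = 0.798215; compare to alpha = 0.05. fail to reject H0.

U_X = 18, p = 0.798215, fail to reject H0 at alpha = 0.05.


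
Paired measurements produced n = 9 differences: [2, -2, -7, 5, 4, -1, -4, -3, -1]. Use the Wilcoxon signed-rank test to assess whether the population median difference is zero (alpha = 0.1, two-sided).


Step 1: Drop any zero differences (none here) and take |d_i|.
|d| = [2, 2, 7, 5, 4, 1, 4, 3, 1]
Step 2: Midrank |d_i| (ties get averaged ranks).
ranks: |2|->3.5, |2|->3.5, |7|->9, |5|->8, |4|->6.5, |1|->1.5, |4|->6.5, |3|->5, |1|->1.5
Step 3: Attach original signs; sum ranks with positive sign and with negative sign.
W+ = 3.5 + 8 + 6.5 = 18
W- = 3.5 + 9 + 1.5 + 6.5 + 5 + 1.5 = 27
(Check: W+ + W- = 45 should equal n(n+1)/2 = 45.)
Step 4: Test statistic W = min(W+, W-) = 18.
Step 5: Ties in |d|, so use the tie-corrected normal approximation.
        E[W] = n(n+1)/4 = 9*10/4 = 22.5.
        Tie groups: |d|=1 (t=2), |d|=2 (t=2), |d|=4 (t=2); sum(t^3 - t) = 18.
        Var[W] = n(n+1)(2n+1)/24 - sum(t^3-t)/48 = 1710/24 - 18/48 = 70.875.
        z = (W - E[W]) / sqrt(Var[W]) = (18 - 22.5) / 8.4187 = -0.5345.
        Two-sided p = 2*Phi(z) = 0.592980.
Step 6: alpha = 0.1. fail to reject H0.

W+ = 18, W- = 27, W = min = 18, p = 0.592980, fail to reject H0.


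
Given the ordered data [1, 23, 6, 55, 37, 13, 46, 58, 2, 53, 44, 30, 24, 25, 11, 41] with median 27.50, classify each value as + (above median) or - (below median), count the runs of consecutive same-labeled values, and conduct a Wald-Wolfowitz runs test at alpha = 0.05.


Step 1: Compute median = 27.50; label A = above, B = below.
Labels in order: BBBAABAABAAABBBA  (n_A = 8, n_B = 8)
Step 2: Count runs R = 8.
Step 3: Under H0 (random ordering), E[R] = 2*n_A*n_B/(n_A+n_B) + 1 = 2*8*8/16 + 1 = 9.0000.
        Var[R] = 2*n_A*n_B*(2*n_A*n_B - n_A - n_B) / ((n_A+n_B)^2 * (n_A+n_B-1)) = 14336/3840 = 3.7333.
        SD[R] = 1.9322.
Step 4: Continuity-corrected z = (R + 0.5 - E[R]) / SD[R] = (8 + 0.5 - 9.0000) / 1.9322 = -0.2588.
Step 5: Two-sided p-value via normal approximation = 2*(1 - Phi(|z|)) = 0.795809.
Step 6: alpha = 0.05. fail to reject H0.

R = 8, z = -0.2588, p = 0.795809, fail to reject H0.


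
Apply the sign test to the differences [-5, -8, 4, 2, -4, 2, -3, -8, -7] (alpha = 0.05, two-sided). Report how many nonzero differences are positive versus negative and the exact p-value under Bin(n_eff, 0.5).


Step 1: Discard zero differences. Original n = 9; n_eff = number of nonzero differences = 9.
Nonzero differences (with sign): -5, -8, +4, +2, -4, +2, -3, -8, -7
Step 2: Count signs: positive = 3, negative = 6.
Step 3: Under H0: P(positive) = 0.5, so the number of positives S ~ Bin(9, 0.5).
Step 4: Two-sided exact p-value = sum of Bin(9,0.5) probabilities at or below the observed probability = 0.507812.
Step 5: alpha = 0.05. fail to reject H0.

n_eff = 9, pos = 3, neg = 6, p = 0.507812, fail to reject H0.


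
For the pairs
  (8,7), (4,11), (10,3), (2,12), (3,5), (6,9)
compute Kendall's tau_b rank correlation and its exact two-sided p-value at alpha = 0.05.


Step 1: Enumerate the 15 unordered pairs (i,j) with i<j and classify each by sign(x_j-x_i) * sign(y_j-y_i).
  (1,2):dx=-4,dy=+4->D; (1,3):dx=+2,dy=-4->D; (1,4):dx=-6,dy=+5->D; (1,5):dx=-5,dy=-2->C
  (1,6):dx=-2,dy=+2->D; (2,3):dx=+6,dy=-8->D; (2,4):dx=-2,dy=+1->D; (2,5):dx=-1,dy=-6->C
  (2,6):dx=+2,dy=-2->D; (3,4):dx=-8,dy=+9->D; (3,5):dx=-7,dy=+2->D; (3,6):dx=-4,dy=+6->D
  (4,5):dx=+1,dy=-7->D; (4,6):dx=+4,dy=-3->D; (5,6):dx=+3,dy=+4->C
Step 2: C = 3, D = 12, total pairs = 15.
Step 3: tau = (C - D)/(n(n-1)/2) = (3 - 12)/15 = -0.600000.
Step 4: Exact two-sided p-value (enumerate n! = 720 permutations of y under H0): p = 0.136111.
Step 5: alpha = 0.05. fail to reject H0.

tau_b = -0.6000 (C=3, D=12), p = 0.136111, fail to reject H0.


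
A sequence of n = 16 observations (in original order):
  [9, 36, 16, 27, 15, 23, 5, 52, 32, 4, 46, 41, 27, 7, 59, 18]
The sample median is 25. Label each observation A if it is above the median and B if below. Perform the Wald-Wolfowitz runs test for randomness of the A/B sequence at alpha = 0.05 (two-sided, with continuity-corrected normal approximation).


Step 1: Compute median = 25; label A = above, B = below.
Labels in order: BABABBBAABAAABAB  (n_A = 8, n_B = 8)
Step 2: Count runs R = 11.
Step 3: Under H0 (random ordering), E[R] = 2*n_A*n_B/(n_A+n_B) + 1 = 2*8*8/16 + 1 = 9.0000.
        Var[R] = 2*n_A*n_B*(2*n_A*n_B - n_A - n_B) / ((n_A+n_B)^2 * (n_A+n_B-1)) = 14336/3840 = 3.7333.
        SD[R] = 1.9322.
Step 4: Continuity-corrected z = (R - 0.5 - E[R]) / SD[R] = (11 - 0.5 - 9.0000) / 1.9322 = 0.7763.
Step 5: Two-sided p-value via normal approximation = 2*(1 - Phi(|z|)) = 0.437558.
Step 6: alpha = 0.05. fail to reject H0.

R = 11, z = 0.7763, p = 0.437558, fail to reject H0.


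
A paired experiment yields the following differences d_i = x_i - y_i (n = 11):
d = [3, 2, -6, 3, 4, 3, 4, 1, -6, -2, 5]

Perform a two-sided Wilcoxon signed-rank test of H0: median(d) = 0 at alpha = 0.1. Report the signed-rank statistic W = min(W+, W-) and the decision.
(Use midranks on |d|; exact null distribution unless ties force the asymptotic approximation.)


Step 1: Drop any zero differences (none here) and take |d_i|.
|d| = [3, 2, 6, 3, 4, 3, 4, 1, 6, 2, 5]
Step 2: Midrank |d_i| (ties get averaged ranks).
ranks: |3|->5, |2|->2.5, |6|->10.5, |3|->5, |4|->7.5, |3|->5, |4|->7.5, |1|->1, |6|->10.5, |2|->2.5, |5|->9
Step 3: Attach original signs; sum ranks with positive sign and with negative sign.
W+ = 5 + 2.5 + 5 + 7.5 + 5 + 7.5 + 1 + 9 = 42.5
W- = 10.5 + 10.5 + 2.5 = 23.5
(Check: W+ + W- = 66 should equal n(n+1)/2 = 66.)
Step 4: Test statistic W = min(W+, W-) = 23.5.
Step 5: Ties in |d|, so use the tie-corrected normal approximation.
        E[W] = n(n+1)/4 = 11*12/4 = 33.
        Tie groups: |d|=2 (t=2), |d|=3 (t=3), |d|=4 (t=2), |d|=6 (t=2); sum(t^3 - t) = 42.
        Var[W] = n(n+1)(2n+1)/24 - sum(t^3-t)/48 = 3036/24 - 42/48 = 125.625.
        z = (W - E[W]) / sqrt(Var[W]) = (23.5 - 33) / 11.2083 = -0.8476.
        Two-sided p = 2*Phi(z) = 0.396667.
Step 6: alpha = 0.1. fail to reject H0.

W+ = 42.5, W- = 23.5, W = min = 23.5, p = 0.396667, fail to reject H0.


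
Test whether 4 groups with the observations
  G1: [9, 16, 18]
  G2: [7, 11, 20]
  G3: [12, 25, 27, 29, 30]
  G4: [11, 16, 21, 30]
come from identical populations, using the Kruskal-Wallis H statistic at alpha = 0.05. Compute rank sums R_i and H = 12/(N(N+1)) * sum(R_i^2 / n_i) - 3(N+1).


Step 1: Combine all N = 15 observations and assign midranks.
sorted (value, group, rank): (7,G2,1), (9,G1,2), (11,G2,3.5), (11,G4,3.5), (12,G3,5), (16,G1,6.5), (16,G4,6.5), (18,G1,8), (20,G2,9), (21,G4,10), (25,G3,11), (27,G3,12), (29,G3,13), (30,G3,14.5), (30,G4,14.5)
Step 2: Sum ranks within each group.
R_1 = 16.5 (n_1 = 3)
R_2 = 13.5 (n_2 = 3)
R_3 = 55.5 (n_3 = 5)
R_4 = 34.5 (n_4 = 4)
Step 3: H = 12/(N(N+1)) * sum(R_i^2/n_i) - 3(N+1)
     = 12/(15*16) * (16.5^2/3 + 13.5^2/3 + 55.5^2/5 + 34.5^2/4) - 3*16
     = 0.050000 * 1065.11 - 48
     = 5.255625.
Step 4: Ties present; correction factor C = 1 - 18/(15^3 - 15) = 0.994643. Corrected H = 5.255625 / 0.994643 = 5.283932.
Step 5: Under H0, H ~ chi^2(3); p-value = 0.152148.
Step 6: alpha = 0.05. fail to reject H0.

H = 5.2839, df = 3, p = 0.152148, fail to reject H0.


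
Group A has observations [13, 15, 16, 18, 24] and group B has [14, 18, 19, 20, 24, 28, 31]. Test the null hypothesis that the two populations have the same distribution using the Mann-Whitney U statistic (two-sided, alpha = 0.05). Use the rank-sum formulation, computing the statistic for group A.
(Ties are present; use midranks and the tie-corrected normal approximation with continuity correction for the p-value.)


Step 1: Combine and sort all 12 observations; assign midranks.
sorted (value, group): (13,X), (14,Y), (15,X), (16,X), (18,X), (18,Y), (19,Y), (20,Y), (24,X), (24,Y), (28,Y), (31,Y)
ranks: 13->1, 14->2, 15->3, 16->4, 18->5.5, 18->5.5, 19->7, 20->8, 24->9.5, 24->9.5, 28->11, 31->12
Step 2: Rank sum for X: R1 = 1 + 3 + 4 + 5.5 + 9.5 = 23.
Step 3: U_X = R1 - n1(n1+1)/2 = 23 - 5*6/2 = 23 - 15 = 8.
       U_Y = n1*n2 - U_X = 35 - 8 = 27.
Step 4: Ties are present, so use the tie-corrected normal approximation (with continuity correction) for the p-value.
Step 5: p-value = 0.142449; compare to alpha = 0.05. fail to reject H0.

U_X = 8, p = 0.142449, fail to reject H0 at alpha = 0.05.


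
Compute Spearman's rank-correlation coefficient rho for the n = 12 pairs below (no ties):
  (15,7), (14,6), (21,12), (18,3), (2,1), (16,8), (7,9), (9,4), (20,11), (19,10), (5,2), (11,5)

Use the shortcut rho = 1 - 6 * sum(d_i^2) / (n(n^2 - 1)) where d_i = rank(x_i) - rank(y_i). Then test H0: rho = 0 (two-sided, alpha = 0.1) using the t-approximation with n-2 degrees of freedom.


Step 1: Rank x and y separately (midranks; no ties here).
rank(x): 15->7, 14->6, 21->12, 18->9, 2->1, 16->8, 7->3, 9->4, 20->11, 19->10, 5->2, 11->5
rank(y): 7->7, 6->6, 12->12, 3->3, 1->1, 8->8, 9->9, 4->4, 11->11, 10->10, 2->2, 5->5
Step 2: d_i = R_x(i) - R_y(i); compute d_i^2.
  (7-7)^2=0, (6-6)^2=0, (12-12)^2=0, (9-3)^2=36, (1-1)^2=0, (8-8)^2=0, (3-9)^2=36, (4-4)^2=0, (11-11)^2=0, (10-10)^2=0, (2-2)^2=0, (5-5)^2=0
sum(d^2) = 72.
Step 3: rho = 1 - 6*72 / (12*(12^2 - 1)) = 1 - 432/1716 = 0.748252.
Step 4: Under H0, t = rho * sqrt((n-2)/(1-rho^2)) = 3.5667 ~ t(10).
Step 5: Two-sided p-value from the t-distribution with 10 df = 0.005124.
Step 6: alpha = 0.1. reject H0.

rho = 0.7483, p = 0.005124, reject H0 at alpha = 0.1.


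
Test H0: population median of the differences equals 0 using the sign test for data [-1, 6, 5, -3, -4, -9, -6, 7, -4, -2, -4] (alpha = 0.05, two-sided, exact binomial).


Step 1: Discard zero differences. Original n = 11; n_eff = number of nonzero differences = 11.
Nonzero differences (with sign): -1, +6, +5, -3, -4, -9, -6, +7, -4, -2, -4
Step 2: Count signs: positive = 3, negative = 8.
Step 3: Under H0: P(positive) = 0.5, so the number of positives S ~ Bin(11, 0.5).
Step 4: Two-sided exact p-value = sum of Bin(11,0.5) probabilities at or below the observed probability = 0.226562.
Step 5: alpha = 0.05. fail to reject H0.

n_eff = 11, pos = 3, neg = 8, p = 0.226562, fail to reject H0.


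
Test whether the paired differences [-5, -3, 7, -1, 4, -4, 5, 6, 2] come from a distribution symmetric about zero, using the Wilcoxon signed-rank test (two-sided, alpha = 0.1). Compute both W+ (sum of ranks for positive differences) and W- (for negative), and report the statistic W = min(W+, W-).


Step 1: Drop any zero differences (none here) and take |d_i|.
|d| = [5, 3, 7, 1, 4, 4, 5, 6, 2]
Step 2: Midrank |d_i| (ties get averaged ranks).
ranks: |5|->6.5, |3|->3, |7|->9, |1|->1, |4|->4.5, |4|->4.5, |5|->6.5, |6|->8, |2|->2
Step 3: Attach original signs; sum ranks with positive sign and with negative sign.
W+ = 9 + 4.5 + 6.5 + 8 + 2 = 30
W- = 6.5 + 3 + 1 + 4.5 = 15
(Check: W+ + W- = 45 should equal n(n+1)/2 = 45.)
Step 4: Test statistic W = min(W+, W-) = 15.
Step 5: Ties in |d|, so use the tie-corrected normal approximation.
        E[W] = n(n+1)/4 = 9*10/4 = 22.5.
        Tie groups: |d|=4 (t=2), |d|=5 (t=2); sum(t^3 - t) = 12.
        Var[W] = n(n+1)(2n+1)/24 - sum(t^3-t)/48 = 1710/24 - 12/48 = 71.
        z = (W - E[W]) / sqrt(Var[W]) = (15 - 22.5) / 8.4261 = -0.8901.
        Two-sided p = 2*Phi(z) = 0.373420.
Step 6: alpha = 0.1. fail to reject H0.

W+ = 30, W- = 15, W = min = 15, p = 0.373420, fail to reject H0.


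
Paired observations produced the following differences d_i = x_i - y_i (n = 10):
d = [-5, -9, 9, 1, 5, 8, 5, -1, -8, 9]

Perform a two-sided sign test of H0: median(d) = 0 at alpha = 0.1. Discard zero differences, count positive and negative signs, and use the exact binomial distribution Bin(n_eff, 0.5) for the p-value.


Step 1: Discard zero differences. Original n = 10; n_eff = number of nonzero differences = 10.
Nonzero differences (with sign): -5, -9, +9, +1, +5, +8, +5, -1, -8, +9
Step 2: Count signs: positive = 6, negative = 4.
Step 3: Under H0: P(positive) = 0.5, so the number of positives S ~ Bin(10, 0.5).
Step 4: Two-sided exact p-value = sum of Bin(10,0.5) probabilities at or below the observed probability = 0.753906.
Step 5: alpha = 0.1. fail to reject H0.

n_eff = 10, pos = 6, neg = 4, p = 0.753906, fail to reject H0.


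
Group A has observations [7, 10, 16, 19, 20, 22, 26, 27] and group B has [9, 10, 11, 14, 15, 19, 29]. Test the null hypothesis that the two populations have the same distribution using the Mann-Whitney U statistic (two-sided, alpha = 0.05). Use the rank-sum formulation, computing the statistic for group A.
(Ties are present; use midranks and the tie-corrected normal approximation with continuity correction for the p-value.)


Step 1: Combine and sort all 15 observations; assign midranks.
sorted (value, group): (7,X), (9,Y), (10,X), (10,Y), (11,Y), (14,Y), (15,Y), (16,X), (19,X), (19,Y), (20,X), (22,X), (26,X), (27,X), (29,Y)
ranks: 7->1, 9->2, 10->3.5, 10->3.5, 11->5, 14->6, 15->7, 16->8, 19->9.5, 19->9.5, 20->11, 22->12, 26->13, 27->14, 29->15
Step 2: Rank sum for X: R1 = 1 + 3.5 + 8 + 9.5 + 11 + 12 + 13 + 14 = 72.
Step 3: U_X = R1 - n1(n1+1)/2 = 72 - 8*9/2 = 72 - 36 = 36.
       U_Y = n1*n2 - U_X = 56 - 36 = 20.
Step 4: Ties are present, so use the tie-corrected normal approximation (with continuity correction) for the p-value.
Step 5: p-value = 0.384568; compare to alpha = 0.05. fail to reject H0.

U_X = 36, p = 0.384568, fail to reject H0 at alpha = 0.05.


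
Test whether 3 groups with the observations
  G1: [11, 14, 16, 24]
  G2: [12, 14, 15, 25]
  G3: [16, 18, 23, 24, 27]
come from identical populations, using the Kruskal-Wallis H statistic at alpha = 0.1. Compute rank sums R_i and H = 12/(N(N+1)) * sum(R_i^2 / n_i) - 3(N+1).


Step 1: Combine all N = 13 observations and assign midranks.
sorted (value, group, rank): (11,G1,1), (12,G2,2), (14,G1,3.5), (14,G2,3.5), (15,G2,5), (16,G1,6.5), (16,G3,6.5), (18,G3,8), (23,G3,9), (24,G1,10.5), (24,G3,10.5), (25,G2,12), (27,G3,13)
Step 2: Sum ranks within each group.
R_1 = 21.5 (n_1 = 4)
R_2 = 22.5 (n_2 = 4)
R_3 = 47 (n_3 = 5)
Step 3: H = 12/(N(N+1)) * sum(R_i^2/n_i) - 3(N+1)
     = 12/(13*14) * (21.5^2/4 + 22.5^2/4 + 47^2/5) - 3*14
     = 0.065934 * 683.925 - 42
     = 3.093956.
Step 4: Ties present; correction factor C = 1 - 18/(13^3 - 13) = 0.991758. Corrected H = 3.093956 / 0.991758 = 3.119668.
Step 5: Under H0, H ~ chi^2(2); p-value = 0.210171.
Step 6: alpha = 0.1. fail to reject H0.

H = 3.1197, df = 2, p = 0.210171, fail to reject H0.


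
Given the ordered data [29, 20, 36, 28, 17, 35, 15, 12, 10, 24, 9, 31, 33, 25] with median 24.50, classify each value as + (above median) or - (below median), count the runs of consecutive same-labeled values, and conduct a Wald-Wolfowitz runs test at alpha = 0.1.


Step 1: Compute median = 24.50; label A = above, B = below.
Labels in order: ABAABABBBBBAAA  (n_A = 7, n_B = 7)
Step 2: Count runs R = 7.
Step 3: Under H0 (random ordering), E[R] = 2*n_A*n_B/(n_A+n_B) + 1 = 2*7*7/14 + 1 = 8.0000.
        Var[R] = 2*n_A*n_B*(2*n_A*n_B - n_A - n_B) / ((n_A+n_B)^2 * (n_A+n_B-1)) = 8232/2548 = 3.2308.
        SD[R] = 1.7974.
Step 4: Continuity-corrected z = (R + 0.5 - E[R]) / SD[R] = (7 + 0.5 - 8.0000) / 1.7974 = -0.2782.
Step 5: Two-sided p-value via normal approximation = 2*(1 - Phi(|z|)) = 0.780879.
Step 6: alpha = 0.1. fail to reject H0.

R = 7, z = -0.2782, p = 0.780879, fail to reject H0.


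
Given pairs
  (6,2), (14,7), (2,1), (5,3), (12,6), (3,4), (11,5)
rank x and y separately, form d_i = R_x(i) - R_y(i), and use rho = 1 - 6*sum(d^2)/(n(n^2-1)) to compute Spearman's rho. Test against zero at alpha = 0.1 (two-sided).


Step 1: Rank x and y separately (midranks; no ties here).
rank(x): 6->4, 14->7, 2->1, 5->3, 12->6, 3->2, 11->5
rank(y): 2->2, 7->7, 1->1, 3->3, 6->6, 4->4, 5->5
Step 2: d_i = R_x(i) - R_y(i); compute d_i^2.
  (4-2)^2=4, (7-7)^2=0, (1-1)^2=0, (3-3)^2=0, (6-6)^2=0, (2-4)^2=4, (5-5)^2=0
sum(d^2) = 8.
Step 3: rho = 1 - 6*8 / (7*(7^2 - 1)) = 1 - 48/336 = 0.857143.
Step 4: Under H0, t = rho * sqrt((n-2)/(1-rho^2)) = 3.7210 ~ t(5).
Step 5: Two-sided p-value from the t-distribution with 5 df = 0.013697.
Step 6: alpha = 0.1. reject H0.

rho = 0.8571, p = 0.013697, reject H0 at alpha = 0.1.


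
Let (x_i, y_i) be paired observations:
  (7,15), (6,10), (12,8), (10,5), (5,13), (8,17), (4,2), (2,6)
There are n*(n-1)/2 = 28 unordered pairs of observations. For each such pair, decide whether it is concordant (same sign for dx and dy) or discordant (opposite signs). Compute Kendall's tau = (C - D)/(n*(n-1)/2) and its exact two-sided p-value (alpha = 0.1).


Step 1: Enumerate the 28 unordered pairs (i,j) with i<j and classify each by sign(x_j-x_i) * sign(y_j-y_i).
  (1,2):dx=-1,dy=-5->C; (1,3):dx=+5,dy=-7->D; (1,4):dx=+3,dy=-10->D; (1,5):dx=-2,dy=-2->C
  (1,6):dx=+1,dy=+2->C; (1,7):dx=-3,dy=-13->C; (1,8):dx=-5,dy=-9->C; (2,3):dx=+6,dy=-2->D
  (2,4):dx=+4,dy=-5->D; (2,5):dx=-1,dy=+3->D; (2,6):dx=+2,dy=+7->C; (2,7):dx=-2,dy=-8->C
  (2,8):dx=-4,dy=-4->C; (3,4):dx=-2,dy=-3->C; (3,5):dx=-7,dy=+5->D; (3,6):dx=-4,dy=+9->D
  (3,7):dx=-8,dy=-6->C; (3,8):dx=-10,dy=-2->C; (4,5):dx=-5,dy=+8->D; (4,6):dx=-2,dy=+12->D
  (4,7):dx=-6,dy=-3->C; (4,8):dx=-8,dy=+1->D; (5,6):dx=+3,dy=+4->C; (5,7):dx=-1,dy=-11->C
  (5,8):dx=-3,dy=-7->C; (6,7):dx=-4,dy=-15->C; (6,8):dx=-6,dy=-11->C; (7,8):dx=-2,dy=+4->D
Step 2: C = 17, D = 11, total pairs = 28.
Step 3: tau = (C - D)/(n(n-1)/2) = (17 - 11)/28 = 0.214286.
Step 4: Exact two-sided p-value (enumerate n! = 40320 permutations of y under H0): p = 0.548413.
Step 5: alpha = 0.1. fail to reject H0.

tau_b = 0.2143 (C=17, D=11), p = 0.548413, fail to reject H0.


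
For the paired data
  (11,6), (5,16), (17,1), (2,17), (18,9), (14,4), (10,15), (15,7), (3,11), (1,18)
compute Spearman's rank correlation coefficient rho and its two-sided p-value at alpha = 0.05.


Step 1: Rank x and y separately (midranks; no ties here).
rank(x): 11->6, 5->4, 17->9, 2->2, 18->10, 14->7, 10->5, 15->8, 3->3, 1->1
rank(y): 6->3, 16->8, 1->1, 17->9, 9->5, 4->2, 15->7, 7->4, 11->6, 18->10
Step 2: d_i = R_x(i) - R_y(i); compute d_i^2.
  (6-3)^2=9, (4-8)^2=16, (9-1)^2=64, (2-9)^2=49, (10-5)^2=25, (7-2)^2=25, (5-7)^2=4, (8-4)^2=16, (3-6)^2=9, (1-10)^2=81
sum(d^2) = 298.
Step 3: rho = 1 - 6*298 / (10*(10^2 - 1)) = 1 - 1788/990 = -0.806061.
Step 4: Under H0, t = rho * sqrt((n-2)/(1-rho^2)) = -3.8522 ~ t(8).
Step 5: Two-sided p-value from the t-distribution with 8 df = 0.004862.
Step 6: alpha = 0.05. reject H0.

rho = -0.8061, p = 0.004862, reject H0 at alpha = 0.05.


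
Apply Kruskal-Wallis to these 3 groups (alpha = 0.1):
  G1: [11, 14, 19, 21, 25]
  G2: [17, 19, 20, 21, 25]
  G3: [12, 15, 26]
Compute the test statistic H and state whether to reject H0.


Step 1: Combine all N = 13 observations and assign midranks.
sorted (value, group, rank): (11,G1,1), (12,G3,2), (14,G1,3), (15,G3,4), (17,G2,5), (19,G1,6.5), (19,G2,6.5), (20,G2,8), (21,G1,9.5), (21,G2,9.5), (25,G1,11.5), (25,G2,11.5), (26,G3,13)
Step 2: Sum ranks within each group.
R_1 = 31.5 (n_1 = 5)
R_2 = 40.5 (n_2 = 5)
R_3 = 19 (n_3 = 3)
Step 3: H = 12/(N(N+1)) * sum(R_i^2/n_i) - 3(N+1)
     = 12/(13*14) * (31.5^2/5 + 40.5^2/5 + 19^2/3) - 3*14
     = 0.065934 * 646.833 - 42
     = 0.648352.
Step 4: Ties present; correction factor C = 1 - 18/(13^3 - 13) = 0.991758. Corrected H = 0.648352 / 0.991758 = 0.653740.
Step 5: Under H0, H ~ chi^2(2); p-value = 0.721178.
Step 6: alpha = 0.1. fail to reject H0.

H = 0.6537, df = 2, p = 0.721178, fail to reject H0.


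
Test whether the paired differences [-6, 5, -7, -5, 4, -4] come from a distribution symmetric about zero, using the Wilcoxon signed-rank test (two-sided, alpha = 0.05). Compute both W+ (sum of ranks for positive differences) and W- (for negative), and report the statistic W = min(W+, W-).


Step 1: Drop any zero differences (none here) and take |d_i|.
|d| = [6, 5, 7, 5, 4, 4]
Step 2: Midrank |d_i| (ties get averaged ranks).
ranks: |6|->5, |5|->3.5, |7|->6, |5|->3.5, |4|->1.5, |4|->1.5
Step 3: Attach original signs; sum ranks with positive sign and with negative sign.
W+ = 3.5 + 1.5 = 5
W- = 5 + 6 + 3.5 + 1.5 = 16
(Check: W+ + W- = 21 should equal n(n+1)/2 = 21.)
Step 4: Test statistic W = min(W+, W-) = 5.
Step 5: Ties in |d|, so use the tie-corrected normal approximation.
        E[W] = n(n+1)/4 = 6*7/4 = 10.5.
        Tie groups: |d|=4 (t=2), |d|=5 (t=2); sum(t^3 - t) = 12.
        Var[W] = n(n+1)(2n+1)/24 - sum(t^3-t)/48 = 546/24 - 12/48 = 22.5.
        z = (W - E[W]) / sqrt(Var[W]) = (5 - 10.5) / 4.7434 = -1.1595.
        Two-sided p = 2*Phi(z) = 0.246252.
Step 6: alpha = 0.05. fail to reject H0.

W+ = 5, W- = 16, W = min = 5, p = 0.246252, fail to reject H0.


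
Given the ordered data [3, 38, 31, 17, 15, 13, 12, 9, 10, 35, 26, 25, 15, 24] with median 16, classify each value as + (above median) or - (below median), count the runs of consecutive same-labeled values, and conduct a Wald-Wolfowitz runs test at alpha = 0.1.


Step 1: Compute median = 16; label A = above, B = below.
Labels in order: BAAABBBBBAAABA  (n_A = 7, n_B = 7)
Step 2: Count runs R = 6.
Step 3: Under H0 (random ordering), E[R] = 2*n_A*n_B/(n_A+n_B) + 1 = 2*7*7/14 + 1 = 8.0000.
        Var[R] = 2*n_A*n_B*(2*n_A*n_B - n_A - n_B) / ((n_A+n_B)^2 * (n_A+n_B-1)) = 8232/2548 = 3.2308.
        SD[R] = 1.7974.
Step 4: Continuity-corrected z = (R + 0.5 - E[R]) / SD[R] = (6 + 0.5 - 8.0000) / 1.7974 = -0.8345.
Step 5: Two-sided p-value via normal approximation = 2*(1 - Phi(|z|)) = 0.403986.
Step 6: alpha = 0.1. fail to reject H0.

R = 6, z = -0.8345, p = 0.403986, fail to reject H0.


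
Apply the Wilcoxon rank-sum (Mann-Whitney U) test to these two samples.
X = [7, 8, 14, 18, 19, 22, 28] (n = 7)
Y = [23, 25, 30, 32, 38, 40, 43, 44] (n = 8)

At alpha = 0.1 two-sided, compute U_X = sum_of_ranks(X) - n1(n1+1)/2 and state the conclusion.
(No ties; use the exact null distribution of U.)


Step 1: Combine and sort all 15 observations; assign midranks.
sorted (value, group): (7,X), (8,X), (14,X), (18,X), (19,X), (22,X), (23,Y), (25,Y), (28,X), (30,Y), (32,Y), (38,Y), (40,Y), (43,Y), (44,Y)
ranks: 7->1, 8->2, 14->3, 18->4, 19->5, 22->6, 23->7, 25->8, 28->9, 30->10, 32->11, 38->12, 40->13, 43->14, 44->15
Step 2: Rank sum for X: R1 = 1 + 2 + 3 + 4 + 5 + 6 + 9 = 30.
Step 3: U_X = R1 - n1(n1+1)/2 = 30 - 7*8/2 = 30 - 28 = 2.
       U_Y = n1*n2 - U_X = 56 - 2 = 54.
Step 4: No ties, so the exact null distribution of U (based on enumerating the C(15,7) = 6435 equally likely rank assignments) gives the two-sided p-value.
Step 5: p-value = 0.001243; compare to alpha = 0.1. reject H0.

U_X = 2, p = 0.001243, reject H0 at alpha = 0.1.


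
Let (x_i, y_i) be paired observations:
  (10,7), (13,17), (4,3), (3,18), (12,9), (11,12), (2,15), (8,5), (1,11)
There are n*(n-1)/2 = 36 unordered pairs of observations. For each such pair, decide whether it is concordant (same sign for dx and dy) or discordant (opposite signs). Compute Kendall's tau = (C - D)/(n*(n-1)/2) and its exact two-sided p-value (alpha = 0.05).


Step 1: Enumerate the 36 unordered pairs (i,j) with i<j and classify each by sign(x_j-x_i) * sign(y_j-y_i).
  (1,2):dx=+3,dy=+10->C; (1,3):dx=-6,dy=-4->C; (1,4):dx=-7,dy=+11->D; (1,5):dx=+2,dy=+2->C
  (1,6):dx=+1,dy=+5->C; (1,7):dx=-8,dy=+8->D; (1,8):dx=-2,dy=-2->C; (1,9):dx=-9,dy=+4->D
  (2,3):dx=-9,dy=-14->C; (2,4):dx=-10,dy=+1->D; (2,5):dx=-1,dy=-8->C; (2,6):dx=-2,dy=-5->C
  (2,7):dx=-11,dy=-2->C; (2,8):dx=-5,dy=-12->C; (2,9):dx=-12,dy=-6->C; (3,4):dx=-1,dy=+15->D
  (3,5):dx=+8,dy=+6->C; (3,6):dx=+7,dy=+9->C; (3,7):dx=-2,dy=+12->D; (3,8):dx=+4,dy=+2->C
  (3,9):dx=-3,dy=+8->D; (4,5):dx=+9,dy=-9->D; (4,6):dx=+8,dy=-6->D; (4,7):dx=-1,dy=-3->C
  (4,8):dx=+5,dy=-13->D; (4,9):dx=-2,dy=-7->C; (5,6):dx=-1,dy=+3->D; (5,7):dx=-10,dy=+6->D
  (5,8):dx=-4,dy=-4->C; (5,9):dx=-11,dy=+2->D; (6,7):dx=-9,dy=+3->D; (6,8):dx=-3,dy=-7->C
  (6,9):dx=-10,dy=-1->C; (7,8):dx=+6,dy=-10->D; (7,9):dx=-1,dy=-4->C; (8,9):dx=-7,dy=+6->D
Step 2: C = 20, D = 16, total pairs = 36.
Step 3: tau = (C - D)/(n(n-1)/2) = (20 - 16)/36 = 0.111111.
Step 4: Exact two-sided p-value (enumerate n! = 362880 permutations of y under H0): p = 0.761414.
Step 5: alpha = 0.05. fail to reject H0.

tau_b = 0.1111 (C=20, D=16), p = 0.761414, fail to reject H0.


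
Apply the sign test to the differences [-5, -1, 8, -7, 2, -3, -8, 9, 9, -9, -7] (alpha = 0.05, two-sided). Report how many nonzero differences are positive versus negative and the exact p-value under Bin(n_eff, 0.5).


Step 1: Discard zero differences. Original n = 11; n_eff = number of nonzero differences = 11.
Nonzero differences (with sign): -5, -1, +8, -7, +2, -3, -8, +9, +9, -9, -7
Step 2: Count signs: positive = 4, negative = 7.
Step 3: Under H0: P(positive) = 0.5, so the number of positives S ~ Bin(11, 0.5).
Step 4: Two-sided exact p-value = sum of Bin(11,0.5) probabilities at or below the observed probability = 0.548828.
Step 5: alpha = 0.05. fail to reject H0.

n_eff = 11, pos = 4, neg = 7, p = 0.548828, fail to reject H0.


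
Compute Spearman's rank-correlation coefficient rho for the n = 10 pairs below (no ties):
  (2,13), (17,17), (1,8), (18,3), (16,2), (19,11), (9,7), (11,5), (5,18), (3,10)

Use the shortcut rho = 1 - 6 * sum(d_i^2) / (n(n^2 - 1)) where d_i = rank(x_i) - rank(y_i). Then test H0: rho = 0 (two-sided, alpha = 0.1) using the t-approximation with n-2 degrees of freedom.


Step 1: Rank x and y separately (midranks; no ties here).
rank(x): 2->2, 17->8, 1->1, 18->9, 16->7, 19->10, 9->5, 11->6, 5->4, 3->3
rank(y): 13->8, 17->9, 8->5, 3->2, 2->1, 11->7, 7->4, 5->3, 18->10, 10->6
Step 2: d_i = R_x(i) - R_y(i); compute d_i^2.
  (2-8)^2=36, (8-9)^2=1, (1-5)^2=16, (9-2)^2=49, (7-1)^2=36, (10-7)^2=9, (5-4)^2=1, (6-3)^2=9, (4-10)^2=36, (3-6)^2=9
sum(d^2) = 202.
Step 3: rho = 1 - 6*202 / (10*(10^2 - 1)) = 1 - 1212/990 = -0.224242.
Step 4: Under H0, t = rho * sqrt((n-2)/(1-rho^2)) = -0.6508 ~ t(8).
Step 5: Two-sided p-value from the t-distribution with 8 df = 0.533401.
Step 6: alpha = 0.1. fail to reject H0.

rho = -0.2242, p = 0.533401, fail to reject H0 at alpha = 0.1.


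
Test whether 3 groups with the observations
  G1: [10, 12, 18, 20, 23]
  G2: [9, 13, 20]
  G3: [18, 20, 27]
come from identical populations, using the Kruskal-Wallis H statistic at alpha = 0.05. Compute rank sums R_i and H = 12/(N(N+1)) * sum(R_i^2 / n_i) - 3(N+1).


Step 1: Combine all N = 11 observations and assign midranks.
sorted (value, group, rank): (9,G2,1), (10,G1,2), (12,G1,3), (13,G2,4), (18,G1,5.5), (18,G3,5.5), (20,G1,8), (20,G2,8), (20,G3,8), (23,G1,10), (27,G3,11)
Step 2: Sum ranks within each group.
R_1 = 28.5 (n_1 = 5)
R_2 = 13 (n_2 = 3)
R_3 = 24.5 (n_3 = 3)
Step 3: H = 12/(N(N+1)) * sum(R_i^2/n_i) - 3(N+1)
     = 12/(11*12) * (28.5^2/5 + 13^2/3 + 24.5^2/3) - 3*12
     = 0.090909 * 418.867 - 36
     = 2.078788.
Step 4: Ties present; correction factor C = 1 - 30/(11^3 - 11) = 0.977273. Corrected H = 2.078788 / 0.977273 = 2.127132.
Step 5: Under H0, H ~ chi^2(2); p-value = 0.345223.
Step 6: alpha = 0.05. fail to reject H0.

H = 2.1271, df = 2, p = 0.345223, fail to reject H0.


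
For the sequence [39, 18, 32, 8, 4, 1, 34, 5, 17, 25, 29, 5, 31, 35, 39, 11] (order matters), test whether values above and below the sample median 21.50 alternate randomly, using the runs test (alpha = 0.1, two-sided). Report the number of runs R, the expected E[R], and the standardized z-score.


Step 1: Compute median = 21.50; label A = above, B = below.
Labels in order: ABABBBABBAABAAAB  (n_A = 8, n_B = 8)
Step 2: Count runs R = 10.
Step 3: Under H0 (random ordering), E[R] = 2*n_A*n_B/(n_A+n_B) + 1 = 2*8*8/16 + 1 = 9.0000.
        Var[R] = 2*n_A*n_B*(2*n_A*n_B - n_A - n_B) / ((n_A+n_B)^2 * (n_A+n_B-1)) = 14336/3840 = 3.7333.
        SD[R] = 1.9322.
Step 4: Continuity-corrected z = (R - 0.5 - E[R]) / SD[R] = (10 - 0.5 - 9.0000) / 1.9322 = 0.2588.
Step 5: Two-sided p-value via normal approximation = 2*(1 - Phi(|z|)) = 0.795809.
Step 6: alpha = 0.1. fail to reject H0.

R = 10, z = 0.2588, p = 0.795809, fail to reject H0.


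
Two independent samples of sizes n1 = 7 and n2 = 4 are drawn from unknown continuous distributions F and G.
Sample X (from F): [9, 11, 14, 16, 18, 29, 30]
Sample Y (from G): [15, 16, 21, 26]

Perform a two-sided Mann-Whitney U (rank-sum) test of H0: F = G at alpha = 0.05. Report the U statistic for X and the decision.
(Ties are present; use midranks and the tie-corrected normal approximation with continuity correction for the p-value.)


Step 1: Combine and sort all 11 observations; assign midranks.
sorted (value, group): (9,X), (11,X), (14,X), (15,Y), (16,X), (16,Y), (18,X), (21,Y), (26,Y), (29,X), (30,X)
ranks: 9->1, 11->2, 14->3, 15->4, 16->5.5, 16->5.5, 18->7, 21->8, 26->9, 29->10, 30->11
Step 2: Rank sum for X: R1 = 1 + 2 + 3 + 5.5 + 7 + 10 + 11 = 39.5.
Step 3: U_X = R1 - n1(n1+1)/2 = 39.5 - 7*8/2 = 39.5 - 28 = 11.5.
       U_Y = n1*n2 - U_X = 28 - 11.5 = 16.5.
Step 4: Ties are present, so use the tie-corrected normal approximation (with continuity correction) for the p-value.
Step 5: p-value = 0.704817; compare to alpha = 0.05. fail to reject H0.

U_X = 11.5, p = 0.704817, fail to reject H0 at alpha = 0.05.


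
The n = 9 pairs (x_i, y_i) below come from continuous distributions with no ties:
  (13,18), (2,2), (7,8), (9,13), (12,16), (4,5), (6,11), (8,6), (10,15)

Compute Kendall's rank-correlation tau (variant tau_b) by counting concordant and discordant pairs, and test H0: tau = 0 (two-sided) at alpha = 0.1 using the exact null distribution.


Step 1: Enumerate the 36 unordered pairs (i,j) with i<j and classify each by sign(x_j-x_i) * sign(y_j-y_i).
  (1,2):dx=-11,dy=-16->C; (1,3):dx=-6,dy=-10->C; (1,4):dx=-4,dy=-5->C; (1,5):dx=-1,dy=-2->C
  (1,6):dx=-9,dy=-13->C; (1,7):dx=-7,dy=-7->C; (1,8):dx=-5,dy=-12->C; (1,9):dx=-3,dy=-3->C
  (2,3):dx=+5,dy=+6->C; (2,4):dx=+7,dy=+11->C; (2,5):dx=+10,dy=+14->C; (2,6):dx=+2,dy=+3->C
  (2,7):dx=+4,dy=+9->C; (2,8):dx=+6,dy=+4->C; (2,9):dx=+8,dy=+13->C; (3,4):dx=+2,dy=+5->C
  (3,5):dx=+5,dy=+8->C; (3,6):dx=-3,dy=-3->C; (3,7):dx=-1,dy=+3->D; (3,8):dx=+1,dy=-2->D
  (3,9):dx=+3,dy=+7->C; (4,5):dx=+3,dy=+3->C; (4,6):dx=-5,dy=-8->C; (4,7):dx=-3,dy=-2->C
  (4,8):dx=-1,dy=-7->C; (4,9):dx=+1,dy=+2->C; (5,6):dx=-8,dy=-11->C; (5,7):dx=-6,dy=-5->C
  (5,8):dx=-4,dy=-10->C; (5,9):dx=-2,dy=-1->C; (6,7):dx=+2,dy=+6->C; (6,8):dx=+4,dy=+1->C
  (6,9):dx=+6,dy=+10->C; (7,8):dx=+2,dy=-5->D; (7,9):dx=+4,dy=+4->C; (8,9):dx=+2,dy=+9->C
Step 2: C = 33, D = 3, total pairs = 36.
Step 3: tau = (C - D)/(n(n-1)/2) = (33 - 3)/36 = 0.833333.
Step 4: Exact two-sided p-value (enumerate n! = 362880 permutations of y under H0): p = 0.000854.
Step 5: alpha = 0.1. reject H0.

tau_b = 0.8333 (C=33, D=3), p = 0.000854, reject H0.


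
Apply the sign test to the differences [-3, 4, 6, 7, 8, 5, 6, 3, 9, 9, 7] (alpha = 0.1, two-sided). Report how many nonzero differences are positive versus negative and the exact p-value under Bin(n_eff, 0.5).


Step 1: Discard zero differences. Original n = 11; n_eff = number of nonzero differences = 11.
Nonzero differences (with sign): -3, +4, +6, +7, +8, +5, +6, +3, +9, +9, +7
Step 2: Count signs: positive = 10, negative = 1.
Step 3: Under H0: P(positive) = 0.5, so the number of positives S ~ Bin(11, 0.5).
Step 4: Two-sided exact p-value = sum of Bin(11,0.5) probabilities at or below the observed probability = 0.011719.
Step 5: alpha = 0.1. reject H0.

n_eff = 11, pos = 10, neg = 1, p = 0.011719, reject H0.


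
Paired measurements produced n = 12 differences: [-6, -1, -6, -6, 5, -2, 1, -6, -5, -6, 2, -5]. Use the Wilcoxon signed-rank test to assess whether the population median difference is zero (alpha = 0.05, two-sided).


Step 1: Drop any zero differences (none here) and take |d_i|.
|d| = [6, 1, 6, 6, 5, 2, 1, 6, 5, 6, 2, 5]
Step 2: Midrank |d_i| (ties get averaged ranks).
ranks: |6|->10, |1|->1.5, |6|->10, |6|->10, |5|->6, |2|->3.5, |1|->1.5, |6|->10, |5|->6, |6|->10, |2|->3.5, |5|->6
Step 3: Attach original signs; sum ranks with positive sign and with negative sign.
W+ = 6 + 1.5 + 3.5 = 11
W- = 10 + 1.5 + 10 + 10 + 3.5 + 10 + 6 + 10 + 6 = 67
(Check: W+ + W- = 78 should equal n(n+1)/2 = 78.)
Step 4: Test statistic W = min(W+, W-) = 11.
Step 5: Ties in |d|, so use the tie-corrected normal approximation.
        E[W] = n(n+1)/4 = 12*13/4 = 39.
        Tie groups: |d|=1 (t=2), |d|=2 (t=2), |d|=5 (t=3), |d|=6 (t=5); sum(t^3 - t) = 156.
        Var[W] = n(n+1)(2n+1)/24 - sum(t^3-t)/48 = 3900/24 - 156/48 = 159.25.
        z = (W - E[W]) / sqrt(Var[W]) = (11 - 39) / 12.6194 = -2.2188.
        Two-sided p = 2*Phi(z) = 0.026500.
Step 6: alpha = 0.05. reject H0.

W+ = 11, W- = 67, W = min = 11, p = 0.026500, reject H0.


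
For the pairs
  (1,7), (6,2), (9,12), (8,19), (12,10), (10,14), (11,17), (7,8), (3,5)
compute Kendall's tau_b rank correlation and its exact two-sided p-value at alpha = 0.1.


Step 1: Enumerate the 36 unordered pairs (i,j) with i<j and classify each by sign(x_j-x_i) * sign(y_j-y_i).
  (1,2):dx=+5,dy=-5->D; (1,3):dx=+8,dy=+5->C; (1,4):dx=+7,dy=+12->C; (1,5):dx=+11,dy=+3->C
  (1,6):dx=+9,dy=+7->C; (1,7):dx=+10,dy=+10->C; (1,8):dx=+6,dy=+1->C; (1,9):dx=+2,dy=-2->D
  (2,3):dx=+3,dy=+10->C; (2,4):dx=+2,dy=+17->C; (2,5):dx=+6,dy=+8->C; (2,6):dx=+4,dy=+12->C
  (2,7):dx=+5,dy=+15->C; (2,8):dx=+1,dy=+6->C; (2,9):dx=-3,dy=+3->D; (3,4):dx=-1,dy=+7->D
  (3,5):dx=+3,dy=-2->D; (3,6):dx=+1,dy=+2->C; (3,7):dx=+2,dy=+5->C; (3,8):dx=-2,dy=-4->C
  (3,9):dx=-6,dy=-7->C; (4,5):dx=+4,dy=-9->D; (4,6):dx=+2,dy=-5->D; (4,7):dx=+3,dy=-2->D
  (4,8):dx=-1,dy=-11->C; (4,9):dx=-5,dy=-14->C; (5,6):dx=-2,dy=+4->D; (5,7):dx=-1,dy=+7->D
  (5,8):dx=-5,dy=-2->C; (5,9):dx=-9,dy=-5->C; (6,7):dx=+1,dy=+3->C; (6,8):dx=-3,dy=-6->C
  (6,9):dx=-7,dy=-9->C; (7,8):dx=-4,dy=-9->C; (7,9):dx=-8,dy=-12->C; (8,9):dx=-4,dy=-3->C
Step 2: C = 26, D = 10, total pairs = 36.
Step 3: tau = (C - D)/(n(n-1)/2) = (26 - 10)/36 = 0.444444.
Step 4: Exact two-sided p-value (enumerate n! = 362880 permutations of y under H0): p = 0.119439.
Step 5: alpha = 0.1. fail to reject H0.

tau_b = 0.4444 (C=26, D=10), p = 0.119439, fail to reject H0.


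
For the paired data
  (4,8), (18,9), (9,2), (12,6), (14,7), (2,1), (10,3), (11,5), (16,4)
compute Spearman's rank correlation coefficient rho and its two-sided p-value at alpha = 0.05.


Step 1: Rank x and y separately (midranks; no ties here).
rank(x): 4->2, 18->9, 9->3, 12->6, 14->7, 2->1, 10->4, 11->5, 16->8
rank(y): 8->8, 9->9, 2->2, 6->6, 7->7, 1->1, 3->3, 5->5, 4->4
Step 2: d_i = R_x(i) - R_y(i); compute d_i^2.
  (2-8)^2=36, (9-9)^2=0, (3-2)^2=1, (6-6)^2=0, (7-7)^2=0, (1-1)^2=0, (4-3)^2=1, (5-5)^2=0, (8-4)^2=16
sum(d^2) = 54.
Step 3: rho = 1 - 6*54 / (9*(9^2 - 1)) = 1 - 324/720 = 0.550000.
Step 4: Under H0, t = rho * sqrt((n-2)/(1-rho^2)) = 1.7424 ~ t(7).
Step 5: Two-sided p-value from the t-distribution with 7 df = 0.124977.
Step 6: alpha = 0.05. fail to reject H0.

rho = 0.5500, p = 0.124977, fail to reject H0 at alpha = 0.05.


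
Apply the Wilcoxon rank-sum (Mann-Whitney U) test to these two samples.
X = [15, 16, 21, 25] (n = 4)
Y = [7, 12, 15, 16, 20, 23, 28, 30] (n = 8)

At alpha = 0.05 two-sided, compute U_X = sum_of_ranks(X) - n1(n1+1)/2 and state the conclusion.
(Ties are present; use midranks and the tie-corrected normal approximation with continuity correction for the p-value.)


Step 1: Combine and sort all 12 observations; assign midranks.
sorted (value, group): (7,Y), (12,Y), (15,X), (15,Y), (16,X), (16,Y), (20,Y), (21,X), (23,Y), (25,X), (28,Y), (30,Y)
ranks: 7->1, 12->2, 15->3.5, 15->3.5, 16->5.5, 16->5.5, 20->7, 21->8, 23->9, 25->10, 28->11, 30->12
Step 2: Rank sum for X: R1 = 3.5 + 5.5 + 8 + 10 = 27.
Step 3: U_X = R1 - n1(n1+1)/2 = 27 - 4*5/2 = 27 - 10 = 17.
       U_Y = n1*n2 - U_X = 32 - 17 = 15.
Step 4: Ties are present, so use the tie-corrected normal approximation (with continuity correction) for the p-value.
Step 5: p-value = 0.932087; compare to alpha = 0.05. fail to reject H0.

U_X = 17, p = 0.932087, fail to reject H0 at alpha = 0.05.


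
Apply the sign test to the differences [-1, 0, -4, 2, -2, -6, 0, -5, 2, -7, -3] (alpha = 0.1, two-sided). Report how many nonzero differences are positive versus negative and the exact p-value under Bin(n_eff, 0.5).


Step 1: Discard zero differences. Original n = 11; n_eff = number of nonzero differences = 9.
Nonzero differences (with sign): -1, -4, +2, -2, -6, -5, +2, -7, -3
Step 2: Count signs: positive = 2, negative = 7.
Step 3: Under H0: P(positive) = 0.5, so the number of positives S ~ Bin(9, 0.5).
Step 4: Two-sided exact p-value = sum of Bin(9,0.5) probabilities at or below the observed probability = 0.179688.
Step 5: alpha = 0.1. fail to reject H0.

n_eff = 9, pos = 2, neg = 7, p = 0.179688, fail to reject H0.
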